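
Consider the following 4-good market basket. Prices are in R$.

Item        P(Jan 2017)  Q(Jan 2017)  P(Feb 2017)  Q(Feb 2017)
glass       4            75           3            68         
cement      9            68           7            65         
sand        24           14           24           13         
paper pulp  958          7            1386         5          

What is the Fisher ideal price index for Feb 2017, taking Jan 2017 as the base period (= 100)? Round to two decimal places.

Laspeyres component (base-period weights):
ΣP(Feb 2017)Q(Jan 2017) = 3×75 + 7×68 + 24×14 + 1386×7 = 225 + 476 + 336 + 9702 = 10739
ΣP(Jan 2017)Q(Jan 2017) = 4×75 + 9×68 + 24×14 + 958×7 = 300 + 612 + 336 + 6706 = 7954
L = 10739 / 7954 × 100 = 135.0138
Paasche component (current-period weights):
ΣP(Feb 2017)Q(Feb 2017) = 3×68 + 7×65 + 24×13 + 1386×5 = 204 + 455 + 312 + 6930 = 7901
ΣP(Jan 2017)Q(Feb 2017) = 4×68 + 9×65 + 24×13 + 958×5 = 272 + 585 + 312 + 4790 = 5959
P = 7901 / 5959 × 100 = 132.5894
Fisher = √(L × P) = √(135.0138 × 132.5894) = 133.7961

133.80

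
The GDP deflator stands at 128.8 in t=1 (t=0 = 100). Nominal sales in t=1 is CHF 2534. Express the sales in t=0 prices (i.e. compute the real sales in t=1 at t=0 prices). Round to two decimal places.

1967.39

Real = Nominal ÷ (Index/100) = 2534 ÷ (128.8/100)
     = 2534 ÷ 1.288 = 1967.3913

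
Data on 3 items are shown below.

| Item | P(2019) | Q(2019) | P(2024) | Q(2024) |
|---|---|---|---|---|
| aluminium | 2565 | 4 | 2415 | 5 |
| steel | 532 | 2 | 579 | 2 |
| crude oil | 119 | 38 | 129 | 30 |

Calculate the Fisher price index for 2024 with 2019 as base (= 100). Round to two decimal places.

Laspeyres component (base-period weights):
ΣP(2024)Q(2019) = 2415×4 + 579×2 + 129×38 = 9660 + 1158 + 4902 = 15720
ΣP(2019)Q(2019) = 2565×4 + 532×2 + 119×38 = 10260 + 1064 + 4522 = 15846
L = 15720 / 15846 × 100 = 99.2048
Paasche component (current-period weights):
ΣP(2024)Q(2024) = 2415×5 + 579×2 + 129×30 = 12075 + 1158 + 3870 = 17103
ΣP(2019)Q(2024) = 2565×5 + 532×2 + 119×30 = 12825 + 1064 + 3570 = 17459
P = 17103 / 17459 × 100 = 97.9609
Fisher = √(L × P) = √(99.2048 × 97.9609) = 98.5809

98.58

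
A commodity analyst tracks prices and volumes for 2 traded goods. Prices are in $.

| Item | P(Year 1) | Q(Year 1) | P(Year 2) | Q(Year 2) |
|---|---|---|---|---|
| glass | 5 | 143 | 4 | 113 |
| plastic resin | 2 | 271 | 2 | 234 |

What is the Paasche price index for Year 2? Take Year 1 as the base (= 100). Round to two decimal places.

89.06

Paasche price index uses current-period quantities as weights.
ΣP(Year 2)·Q(Year 2) = 4×113 + 2×234 = 452 + 468 = 920
ΣP(Year 1)·Q(Year 2) = 5×113 + 2×234 = 565 + 468 = 1033
Index = 920 / 1033 × 100 = 89.0610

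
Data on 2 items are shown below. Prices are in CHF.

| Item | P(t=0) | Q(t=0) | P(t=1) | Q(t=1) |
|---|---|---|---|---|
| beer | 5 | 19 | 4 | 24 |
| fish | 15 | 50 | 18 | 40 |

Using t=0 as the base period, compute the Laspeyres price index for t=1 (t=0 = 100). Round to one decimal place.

115.5

Laspeyres price index uses base-period quantities as weights.
ΣP(t=1)·Q(t=0) = 4×19 + 18×50 = 76 + 900 = 976
ΣP(t=0)·Q(t=0) = 5×19 + 15×50 = 95 + 750 = 845
Index = 976 / 845 × 100 = 115.5030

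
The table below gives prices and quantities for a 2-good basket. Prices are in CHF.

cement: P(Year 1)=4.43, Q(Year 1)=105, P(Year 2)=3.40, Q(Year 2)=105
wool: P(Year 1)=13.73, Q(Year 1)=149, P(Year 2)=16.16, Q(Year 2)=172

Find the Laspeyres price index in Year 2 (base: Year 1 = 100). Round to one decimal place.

Laspeyres price index uses base-period quantities as weights.
ΣP(Year 2)·Q(Year 1) = 3.40×105 + 16.16×149 = 357 + 2407.84 = 2764.84
ΣP(Year 1)·Q(Year 1) = 4.43×105 + 13.73×149 = 465.15 + 2045.77 = 2510.92
Index = 2764.84 / 2510.92 × 100 = 110.1126

110.1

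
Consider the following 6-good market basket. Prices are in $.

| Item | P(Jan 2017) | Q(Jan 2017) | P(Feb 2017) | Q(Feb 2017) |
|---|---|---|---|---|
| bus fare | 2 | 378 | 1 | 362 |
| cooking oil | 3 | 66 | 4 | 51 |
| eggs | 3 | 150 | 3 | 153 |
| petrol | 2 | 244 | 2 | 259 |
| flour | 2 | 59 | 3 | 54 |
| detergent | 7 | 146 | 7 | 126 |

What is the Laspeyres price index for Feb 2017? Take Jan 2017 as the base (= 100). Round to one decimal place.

91.7

Laspeyres price index uses base-period quantities as weights.
ΣP(Feb 2017)·Q(Jan 2017) = 1×378 + 4×66 + 3×150 + 2×244 + 3×59 + 7×146 = 378 + 264 + 450 + 488 + 177 + 1022 = 2779
ΣP(Jan 2017)·Q(Jan 2017) = 2×378 + 3×66 + 3×150 + 2×244 + 2×59 + 7×146 = 756 + 198 + 450 + 488 + 118 + 1022 = 3032
Index = 2779 / 3032 × 100 = 91.6557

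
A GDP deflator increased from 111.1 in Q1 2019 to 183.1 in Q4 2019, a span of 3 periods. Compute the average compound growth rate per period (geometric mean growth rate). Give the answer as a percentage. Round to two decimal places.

18.12%

Growth factor = (183.1/111.1)^(1/3) = (1.648065)^(1/3) = 1.181204
Growth rate = 1.181204 − 1 = 0.181204 = 18.1204%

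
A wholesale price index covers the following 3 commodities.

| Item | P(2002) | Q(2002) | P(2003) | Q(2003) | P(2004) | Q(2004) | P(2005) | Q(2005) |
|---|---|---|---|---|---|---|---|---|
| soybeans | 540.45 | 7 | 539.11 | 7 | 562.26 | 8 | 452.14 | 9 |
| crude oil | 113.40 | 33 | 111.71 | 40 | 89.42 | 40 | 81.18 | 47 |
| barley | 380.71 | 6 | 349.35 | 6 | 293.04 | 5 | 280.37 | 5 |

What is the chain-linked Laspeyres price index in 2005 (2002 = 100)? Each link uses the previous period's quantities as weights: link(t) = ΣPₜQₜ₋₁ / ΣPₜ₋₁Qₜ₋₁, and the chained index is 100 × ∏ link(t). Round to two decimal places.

75.69

Link 2002→2003:
ΣP(2003)Q(2002) = 539.11×7 + 111.71×33 + 349.35×6 = 3773.77 + 3686.43 + 2096.1 = 9556.3
ΣP(2002)Q(2002) = 540.45×7 + 113.40×33 + 380.71×6 = 3783.15 + 3742.2 + 2284.26 = 9809.61
link = 9556.3/9809.61 = 0.974177
Link 2003→2004:
ΣP(2004)Q(2003) = 562.26×7 + 89.42×40 + 293.04×6 = 3935.82 + 3576.8 + 1758.24 = 9270.86
ΣP(2003)Q(2003) = 539.11×7 + 111.71×40 + 349.35×6 = 3773.77 + 4468.4 + 2096.1 = 10338.27
link = 9270.86/10338.27 = 0.896752
Link 2004→2005:
ΣP(2005)Q(2004) = 452.14×8 + 81.18×40 + 280.37×5 = 3617.12 + 3247.2 + 1401.85 = 8266.17
ΣP(2004)Q(2004) = 562.26×8 + 89.42×40 + 293.04×5 = 4498.08 + 3576.8 + 1465.2 = 9540.08
link = 8266.17/9540.08 = 0.866468
Chained index = 100 × 0.974177 × 0.896752 × 0.866468 = 75.6942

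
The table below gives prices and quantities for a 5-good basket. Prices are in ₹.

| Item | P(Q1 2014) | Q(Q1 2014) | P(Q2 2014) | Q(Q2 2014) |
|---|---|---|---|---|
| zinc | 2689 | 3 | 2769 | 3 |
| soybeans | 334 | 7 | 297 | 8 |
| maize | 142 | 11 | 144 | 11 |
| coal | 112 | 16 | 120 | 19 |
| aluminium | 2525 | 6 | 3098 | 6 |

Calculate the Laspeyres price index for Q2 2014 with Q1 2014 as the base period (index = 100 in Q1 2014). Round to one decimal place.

Laspeyres price index uses base-period quantities as weights.
ΣP(Q2 2014)·Q(Q1 2014) = 2769×3 + 297×7 + 144×11 + 120×16 + 3098×6 = 8307 + 2079 + 1584 + 1920 + 18588 = 32478
ΣP(Q1 2014)·Q(Q1 2014) = 2689×3 + 334×7 + 142×11 + 112×16 + 2525×6 = 8067 + 2338 + 1562 + 1792 + 15150 = 28909
Index = 32478 / 28909 × 100 = 112.3456

112.3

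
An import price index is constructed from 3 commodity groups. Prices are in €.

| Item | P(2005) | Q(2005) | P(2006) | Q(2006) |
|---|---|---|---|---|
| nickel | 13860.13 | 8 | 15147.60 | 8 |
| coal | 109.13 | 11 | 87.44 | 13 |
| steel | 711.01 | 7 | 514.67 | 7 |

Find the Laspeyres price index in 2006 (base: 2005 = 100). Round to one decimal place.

107.4

Laspeyres price index uses base-period quantities as weights.
ΣP(2006)·Q(2005) = 15147.60×8 + 87.44×11 + 514.67×7 = 121180.8 + 961.84 + 3602.69 = 125745.33
ΣP(2005)·Q(2005) = 13860.13×8 + 109.13×11 + 711.01×7 = 110881.04 + 1200.43 + 4977.07 = 117058.54
Index = 125745.33 / 117058.54 × 100 = 107.4209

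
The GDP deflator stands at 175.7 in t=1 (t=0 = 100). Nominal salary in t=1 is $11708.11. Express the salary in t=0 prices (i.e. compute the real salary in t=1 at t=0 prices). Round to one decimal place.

6663.7

Real = Nominal ÷ (Index/100) = 11708.11 ÷ (175.7/100)
     = 11708.11 ÷ 1.757 = 6663.6938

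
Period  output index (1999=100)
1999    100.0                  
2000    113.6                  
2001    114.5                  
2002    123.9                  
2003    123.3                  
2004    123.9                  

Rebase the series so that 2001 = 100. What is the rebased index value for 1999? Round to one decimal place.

87.3

Rebased(1999) = 100.0 / 114.5 × 100 = 87.3362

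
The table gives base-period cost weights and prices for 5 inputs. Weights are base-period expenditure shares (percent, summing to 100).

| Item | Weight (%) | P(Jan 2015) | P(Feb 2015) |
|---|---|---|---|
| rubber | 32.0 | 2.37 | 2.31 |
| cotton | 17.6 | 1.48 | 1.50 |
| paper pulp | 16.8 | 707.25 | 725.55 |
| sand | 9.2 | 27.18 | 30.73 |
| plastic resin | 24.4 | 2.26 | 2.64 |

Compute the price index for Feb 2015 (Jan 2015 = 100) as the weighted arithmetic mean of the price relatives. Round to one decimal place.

105.2

rubber: 32.0 × (2.31/2.37) = 32.0 × 0.974684 = 31.1899
cotton: 17.6 × (1.50/1.48) = 17.6 × 1.013514 = 17.8378
paper pulp: 16.8 × (725.55/707.25) = 16.8 × 1.025875 = 17.2347
sand: 9.2 × (30.73/27.18) = 9.2 × 1.130611 = 10.4016
plastic resin: 24.4 × (2.64/2.26) = 24.4 × 1.168142 = 28.5027
Index = Σ wᵢ·(p₁ᵢ/p₀ᵢ) = 31.1899 + 17.8378 + 17.2347 + 10.4016 + 28.5027 = 105.1667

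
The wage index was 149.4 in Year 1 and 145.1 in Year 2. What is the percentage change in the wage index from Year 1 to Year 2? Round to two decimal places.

-2.88%

Change = (145.1 − 149.4) / 149.4 × 100
       = -4.3 / 149.4 × 100 = -2.8782%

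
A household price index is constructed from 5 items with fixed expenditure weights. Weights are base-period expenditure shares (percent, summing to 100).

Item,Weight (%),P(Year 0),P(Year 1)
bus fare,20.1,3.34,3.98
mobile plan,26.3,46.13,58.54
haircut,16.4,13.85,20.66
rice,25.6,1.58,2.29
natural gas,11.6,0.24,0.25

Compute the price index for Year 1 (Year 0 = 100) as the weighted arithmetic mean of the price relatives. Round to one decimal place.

131.0

bus fare: 20.1 × (3.98/3.34) = 20.1 × 1.191617 = 23.9515
mobile plan: 26.3 × (58.54/46.13) = 26.3 × 1.269022 = 33.3753
haircut: 16.4 × (20.66/13.85) = 16.4 × 1.491697 = 24.4638
rice: 25.6 × (2.29/1.58) = 25.6 × 1.449367 = 37.1038
natural gas: 11.6 × (0.25/0.24) = 11.6 × 1.041667 = 12.0833
Index = Σ wᵢ·(p₁ᵢ/p₀ᵢ) = 23.9515 + 33.3753 + 24.4638 + 37.1038 + 12.0833 = 130.9777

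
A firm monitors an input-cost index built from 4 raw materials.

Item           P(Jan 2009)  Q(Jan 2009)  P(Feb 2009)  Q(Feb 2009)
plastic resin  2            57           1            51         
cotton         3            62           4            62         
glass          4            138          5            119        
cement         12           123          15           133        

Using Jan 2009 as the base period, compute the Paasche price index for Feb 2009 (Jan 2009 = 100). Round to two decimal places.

122.42

Paasche price index uses current-period quantities as weights.
ΣP(Feb 2009)·Q(Feb 2009) = 1×51 + 4×62 + 5×119 + 15×133 = 51 + 248 + 595 + 1995 = 2889
ΣP(Jan 2009)·Q(Feb 2009) = 2×51 + 3×62 + 4×119 + 12×133 = 102 + 186 + 476 + 1596 = 2360
Index = 2889 / 2360 × 100 = 122.4153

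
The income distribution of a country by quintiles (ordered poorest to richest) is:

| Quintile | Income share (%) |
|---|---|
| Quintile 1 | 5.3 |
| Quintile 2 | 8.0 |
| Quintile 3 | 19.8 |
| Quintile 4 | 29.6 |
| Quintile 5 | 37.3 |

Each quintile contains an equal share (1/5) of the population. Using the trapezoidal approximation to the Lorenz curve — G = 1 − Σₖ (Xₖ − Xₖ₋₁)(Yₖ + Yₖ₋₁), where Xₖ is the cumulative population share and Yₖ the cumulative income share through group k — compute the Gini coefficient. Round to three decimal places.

Cumulative income shares Yₖ: 0.0530, 0.1330, 0.3310, 0.6270, 1.0000
Σ (Xₖ−Xₖ₋₁)(Yₖ+Yₖ₋₁) = (1/5)(0.0530+0.0000) + (1/5)(0.1330+0.0530) + (1/5)(0.3310+0.1330) + (1/5)(0.6270+0.3310) + (1/5)(1.0000+0.6270)
  = 0.0106 + 0.0372 + 0.0928 + 0.1916 + 0.3254 = 0.6576
G = 1 − 0.6576 = 0.3424

0.342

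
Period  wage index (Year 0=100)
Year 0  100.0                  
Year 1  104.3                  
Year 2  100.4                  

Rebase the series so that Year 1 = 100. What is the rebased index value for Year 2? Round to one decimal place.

96.3

Rebased(Year 2) = 100.4 / 104.3 × 100 = 96.2608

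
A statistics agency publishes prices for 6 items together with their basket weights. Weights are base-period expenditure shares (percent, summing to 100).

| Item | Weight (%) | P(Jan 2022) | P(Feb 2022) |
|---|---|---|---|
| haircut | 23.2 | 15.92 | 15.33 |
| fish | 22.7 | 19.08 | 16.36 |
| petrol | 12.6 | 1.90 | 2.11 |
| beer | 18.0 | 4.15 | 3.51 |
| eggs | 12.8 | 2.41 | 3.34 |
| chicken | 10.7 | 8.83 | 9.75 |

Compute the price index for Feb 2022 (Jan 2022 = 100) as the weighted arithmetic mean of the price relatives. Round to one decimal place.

100.6

haircut: 23.2 × (15.33/15.92) = 23.2 × 0.962940 = 22.3402
fish: 22.7 × (16.36/19.08) = 22.7 × 0.857442 = 19.4639
petrol: 12.6 × (2.11/1.90) = 12.6 × 1.110526 = 13.9926
beer: 18.0 × (3.51/4.15) = 18.0 × 0.845783 = 15.2241
eggs: 12.8 × (3.34/2.41) = 12.8 × 1.385892 = 17.7394
chicken: 10.7 × (9.75/8.83) = 10.7 × 1.104190 = 11.8148
Index = Σ wᵢ·(p₁ᵢ/p₀ᵢ) = 22.3402 + 19.4639 + 13.9926 + 15.2241 + 17.7394 + 11.8148 = 100.5751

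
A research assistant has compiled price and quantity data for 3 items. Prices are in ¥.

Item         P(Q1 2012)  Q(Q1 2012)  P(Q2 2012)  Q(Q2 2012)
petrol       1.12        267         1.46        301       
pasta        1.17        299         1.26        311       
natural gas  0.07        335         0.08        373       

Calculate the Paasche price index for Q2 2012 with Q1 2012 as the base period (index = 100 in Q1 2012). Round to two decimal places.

Paasche price index uses current-period quantities as weights.
ΣP(Q2 2012)·Q(Q2 2012) = 1.46×301 + 1.26×311 + 0.08×373 = 439.46 + 391.86 + 29.84 = 861.16
ΣP(Q1 2012)·Q(Q2 2012) = 1.12×301 + 1.17×311 + 0.07×373 = 337.12 + 363.87 + 26.11 = 727.1
Index = 861.16 / 727.1 × 100 = 118.4376

118.44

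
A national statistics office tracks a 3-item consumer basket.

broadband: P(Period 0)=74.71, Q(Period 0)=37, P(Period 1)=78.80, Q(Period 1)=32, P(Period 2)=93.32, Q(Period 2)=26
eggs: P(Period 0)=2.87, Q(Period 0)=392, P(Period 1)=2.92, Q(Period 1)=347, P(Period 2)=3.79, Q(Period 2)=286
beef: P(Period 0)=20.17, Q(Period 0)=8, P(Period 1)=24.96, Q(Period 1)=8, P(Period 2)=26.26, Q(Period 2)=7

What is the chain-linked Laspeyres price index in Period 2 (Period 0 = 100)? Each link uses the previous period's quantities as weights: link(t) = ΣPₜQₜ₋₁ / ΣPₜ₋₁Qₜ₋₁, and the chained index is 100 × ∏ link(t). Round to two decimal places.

127.04

Link Period 0→Period 1:
ΣP(Period 1)Q(Period 0) = 78.80×37 + 2.92×392 + 24.96×8 = 2915.6 + 1144.64 + 199.68 = 4259.92
ΣP(Period 0)Q(Period 0) = 74.71×37 + 2.87×392 + 20.17×8 = 2764.27 + 1125.04 + 161.36 = 4050.67
link = 4259.92/4050.67 = 1.051658
Link Period 1→Period 2:
ΣP(Period 2)Q(Period 1) = 93.32×32 + 3.79×347 + 26.26×8 = 2986.24 + 1315.13 + 210.08 = 4511.45
ΣP(Period 1)Q(Period 1) = 78.80×32 + 2.92×347 + 24.96×8 = 2521.6 + 1013.24 + 199.68 = 3734.52
link = 4511.45/3734.52 = 1.208040
Chained index = 100 × 1.051658 × 1.208040 = 127.0445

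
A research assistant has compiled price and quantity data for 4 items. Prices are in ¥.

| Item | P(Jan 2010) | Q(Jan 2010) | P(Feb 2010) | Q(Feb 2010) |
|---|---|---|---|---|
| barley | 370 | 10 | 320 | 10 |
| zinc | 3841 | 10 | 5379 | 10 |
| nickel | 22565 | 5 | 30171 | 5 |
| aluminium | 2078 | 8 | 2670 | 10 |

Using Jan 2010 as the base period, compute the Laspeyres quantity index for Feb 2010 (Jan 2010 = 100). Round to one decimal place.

Laspeyres quantity index uses base-period prices as weights.
ΣP(Jan 2010)·Q(Feb 2010) = 370×10 + 3841×10 + 22565×5 + 2078×10 = 3700 + 38410 + 112825 + 20780 = 175715
ΣP(Jan 2010)·Q(Jan 2010) = 370×10 + 3841×10 + 22565×5 + 2078×8 = 3700 + 38410 + 112825 + 16624 = 171559
Index = 175715 / 171559 × 100 = 102.4225

102.4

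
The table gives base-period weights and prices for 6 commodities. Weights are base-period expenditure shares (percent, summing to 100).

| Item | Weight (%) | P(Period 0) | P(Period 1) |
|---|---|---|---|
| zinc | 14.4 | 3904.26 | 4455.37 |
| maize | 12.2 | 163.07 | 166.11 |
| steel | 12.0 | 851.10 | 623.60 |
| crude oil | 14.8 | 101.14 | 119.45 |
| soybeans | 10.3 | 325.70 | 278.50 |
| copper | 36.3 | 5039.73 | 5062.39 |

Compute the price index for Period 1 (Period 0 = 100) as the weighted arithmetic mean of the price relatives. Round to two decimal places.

zinc: 14.4 × (4455.37/3904.26) = 14.4 × 1.141156 = 16.4326
maize: 12.2 × (166.11/163.07) = 12.2 × 1.018642 = 12.4274
steel: 12.0 × (623.60/851.10) = 12.0 × 0.732699 = 8.7924
crude oil: 14.8 × (119.45/101.14) = 14.8 × 1.181036 = 17.4793
soybeans: 10.3 × (278.50/325.70) = 10.3 × 0.855081 = 8.8073
copper: 36.3 × (5062.39/5039.73) = 36.3 × 1.004496 = 36.4632
Index = Σ wᵢ·(p₁ᵢ/p₀ᵢ) = 16.4326 + 12.4274 + 8.7924 + 17.4793 + 8.8073 + 36.4632 = 100.4024

100.40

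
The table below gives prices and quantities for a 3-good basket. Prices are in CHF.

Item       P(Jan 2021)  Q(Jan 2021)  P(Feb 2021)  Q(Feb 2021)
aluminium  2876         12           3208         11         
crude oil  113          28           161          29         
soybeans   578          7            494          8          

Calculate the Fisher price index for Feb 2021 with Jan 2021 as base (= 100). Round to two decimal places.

111.21

Laspeyres component (base-period weights):
ΣP(Feb 2021)Q(Jan 2021) = 3208×12 + 161×28 + 494×7 = 38496 + 4508 + 3458 = 46462
ΣP(Jan 2021)Q(Jan 2021) = 2876×12 + 113×28 + 578×7 = 34512 + 3164 + 4046 = 41722
L = 46462 / 41722 × 100 = 111.3609
Paasche component (current-period weights):
ΣP(Feb 2021)Q(Feb 2021) = 3208×11 + 161×29 + 494×8 = 35288 + 4669 + 3952 = 43909
ΣP(Jan 2021)Q(Feb 2021) = 2876×11 + 113×29 + 578×8 = 31636 + 3277 + 4624 = 39537
P = 43909 / 39537 × 100 = 111.0580
Fisher = √(L × P) = √(111.3609 × 111.0580) = 111.2094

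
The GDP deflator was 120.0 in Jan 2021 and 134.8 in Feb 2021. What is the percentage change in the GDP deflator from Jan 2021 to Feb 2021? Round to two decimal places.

Change = (134.8 − 120.0) / 120.0 × 100
       = 14.8 / 120.0 × 100 = 12.3333%

12.33%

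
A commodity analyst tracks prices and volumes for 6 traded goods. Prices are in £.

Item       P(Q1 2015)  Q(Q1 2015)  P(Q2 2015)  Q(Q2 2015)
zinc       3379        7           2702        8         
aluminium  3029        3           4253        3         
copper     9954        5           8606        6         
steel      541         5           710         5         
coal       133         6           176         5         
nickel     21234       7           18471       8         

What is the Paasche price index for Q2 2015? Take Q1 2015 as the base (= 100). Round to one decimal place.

88.5

Paasche price index uses current-period quantities as weights.
ΣP(Q2 2015)·Q(Q2 2015) = 2702×8 + 4253×3 + 8606×6 + 710×5 + 176×5 + 18471×8 = 21616 + 12759 + 51636 + 3550 + 880 + 147768 = 238209
ΣP(Q1 2015)·Q(Q2 2015) = 3379×8 + 3029×3 + 9954×6 + 541×5 + 133×5 + 21234×8 = 27032 + 9087 + 59724 + 2705 + 665 + 169872 = 269085
Index = 238209 / 269085 × 100 = 88.5256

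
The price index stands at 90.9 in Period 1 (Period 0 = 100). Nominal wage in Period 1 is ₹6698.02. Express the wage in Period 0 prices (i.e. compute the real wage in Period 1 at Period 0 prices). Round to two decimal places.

7368.56

Real = Nominal ÷ (Index/100) = 6698.02 ÷ (90.9/100)
     = 6698.02 ÷ 0.909 = 7368.5589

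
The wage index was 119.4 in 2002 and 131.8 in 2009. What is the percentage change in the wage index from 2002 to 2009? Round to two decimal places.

Change = (131.8 − 119.4) / 119.4 × 100
       = 12.4 / 119.4 × 100 = 10.3853%

10.39%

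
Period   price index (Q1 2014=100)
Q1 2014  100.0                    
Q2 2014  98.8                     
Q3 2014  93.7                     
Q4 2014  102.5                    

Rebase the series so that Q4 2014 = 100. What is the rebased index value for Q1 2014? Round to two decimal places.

Rebased(Q1 2014) = 100.0 / 102.5 × 100 = 97.5610

97.56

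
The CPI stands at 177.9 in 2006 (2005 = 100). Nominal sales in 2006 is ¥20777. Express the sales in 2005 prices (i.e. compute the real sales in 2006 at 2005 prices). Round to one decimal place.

11679.0

Real = Nominal ÷ (Index/100) = 20777 ÷ (177.9/100)
     = 20777 ÷ 1.779 = 11679.0332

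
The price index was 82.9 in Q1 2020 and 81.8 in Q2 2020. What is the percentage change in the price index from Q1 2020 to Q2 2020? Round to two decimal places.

Change = (81.8 − 82.9) / 82.9 × 100
       = -1.1 / 82.9 × 100 = -1.3269%

-1.33%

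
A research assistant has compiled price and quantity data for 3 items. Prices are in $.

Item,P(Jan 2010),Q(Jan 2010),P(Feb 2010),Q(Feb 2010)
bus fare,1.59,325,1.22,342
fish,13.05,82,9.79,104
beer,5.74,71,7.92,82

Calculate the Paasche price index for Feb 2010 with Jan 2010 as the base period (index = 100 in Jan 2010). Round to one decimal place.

Paasche price index uses current-period quantities as weights.
ΣP(Feb 2010)·Q(Feb 2010) = 1.22×342 + 9.79×104 + 7.92×82 = 417.24 + 1018.16 + 649.44 = 2084.84
ΣP(Jan 2010)·Q(Feb 2010) = 1.59×342 + 13.05×104 + 5.74×82 = 543.78 + 1357.2 + 470.68 = 2371.66
Index = 2084.84 / 2371.66 × 100 = 87.9064

87.9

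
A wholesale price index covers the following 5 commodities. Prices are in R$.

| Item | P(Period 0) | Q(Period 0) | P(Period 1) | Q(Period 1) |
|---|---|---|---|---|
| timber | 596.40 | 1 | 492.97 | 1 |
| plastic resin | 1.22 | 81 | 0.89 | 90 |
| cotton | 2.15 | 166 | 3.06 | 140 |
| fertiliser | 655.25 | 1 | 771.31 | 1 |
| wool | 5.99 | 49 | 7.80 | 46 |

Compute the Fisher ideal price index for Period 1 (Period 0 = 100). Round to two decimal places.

110.63

Laspeyres component (base-period weights):
ΣP(Period 1)Q(Period 0) = 492.97×1 + 0.89×81 + 3.06×166 + 771.31×1 + 7.80×49 = 492.97 + 72.09 + 507.96 + 771.31 + 382.2 = 2226.53
ΣP(Period 0)Q(Period 0) = 596.40×1 + 1.22×81 + 2.15×166 + 655.25×1 + 5.99×49 = 596.4 + 98.82 + 356.9 + 655.25 + 293.51 = 2000.88
L = 2226.53 / 2000.88 × 100 = 111.2775
Paasche component (current-period weights):
ΣP(Period 1)Q(Period 1) = 492.97×1 + 0.89×90 + 3.06×140 + 771.31×1 + 7.80×46 = 492.97 + 80.1 + 428.4 + 771.31 + 358.8 = 2131.58
ΣP(Period 0)Q(Period 1) = 596.40×1 + 1.22×90 + 2.15×140 + 655.25×1 + 5.99×46 = 596.4 + 109.8 + 301 + 655.25 + 275.54 = 1937.99
P = 2131.58 / 1937.99 × 100 = 109.9892
Fisher = √(L × P) = √(111.2775 × 109.9892) = 110.6315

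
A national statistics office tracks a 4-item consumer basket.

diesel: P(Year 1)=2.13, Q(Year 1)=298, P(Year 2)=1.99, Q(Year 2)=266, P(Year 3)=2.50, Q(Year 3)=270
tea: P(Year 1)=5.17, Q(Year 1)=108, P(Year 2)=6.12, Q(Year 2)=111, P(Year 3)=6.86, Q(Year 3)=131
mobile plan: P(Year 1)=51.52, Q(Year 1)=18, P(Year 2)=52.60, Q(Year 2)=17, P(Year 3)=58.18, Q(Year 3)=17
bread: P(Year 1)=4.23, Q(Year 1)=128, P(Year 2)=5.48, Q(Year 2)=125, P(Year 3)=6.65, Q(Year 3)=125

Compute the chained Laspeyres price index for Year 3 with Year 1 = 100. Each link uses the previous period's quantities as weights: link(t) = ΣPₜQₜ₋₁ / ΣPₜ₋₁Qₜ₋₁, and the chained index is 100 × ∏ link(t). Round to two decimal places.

126.98

Link Year 1→Year 2:
ΣP(Year 2)Q(Year 1) = 1.99×298 + 6.12×108 + 52.60×18 + 5.48×128 = 593.02 + 660.96 + 946.8 + 701.44 = 2902.22
ΣP(Year 1)Q(Year 1) = 2.13×298 + 5.17×108 + 51.52×18 + 4.23×128 = 634.74 + 558.36 + 927.36 + 541.44 = 2661.9
link = 2902.22/2661.9 = 1.090281
Link Year 2→Year 3:
ΣP(Year 3)Q(Year 2) = 2.50×266 + 6.86×111 + 58.18×17 + 6.65×125 = 665 + 761.46 + 989.06 + 831.25 = 3246.77
ΣP(Year 2)Q(Year 2) = 1.99×266 + 6.12×111 + 52.60×17 + 5.48×125 = 529.34 + 679.32 + 894.2 + 685 = 2787.86
link = 3246.77/2787.86 = 1.164610
Chained index = 100 × 1.090281 × 1.164610 = 126.9753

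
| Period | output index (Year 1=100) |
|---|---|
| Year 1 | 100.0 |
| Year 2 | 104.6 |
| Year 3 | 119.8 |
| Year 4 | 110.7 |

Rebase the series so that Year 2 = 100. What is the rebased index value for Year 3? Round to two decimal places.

114.53

Rebased(Year 3) = 119.8 / 104.6 × 100 = 114.5315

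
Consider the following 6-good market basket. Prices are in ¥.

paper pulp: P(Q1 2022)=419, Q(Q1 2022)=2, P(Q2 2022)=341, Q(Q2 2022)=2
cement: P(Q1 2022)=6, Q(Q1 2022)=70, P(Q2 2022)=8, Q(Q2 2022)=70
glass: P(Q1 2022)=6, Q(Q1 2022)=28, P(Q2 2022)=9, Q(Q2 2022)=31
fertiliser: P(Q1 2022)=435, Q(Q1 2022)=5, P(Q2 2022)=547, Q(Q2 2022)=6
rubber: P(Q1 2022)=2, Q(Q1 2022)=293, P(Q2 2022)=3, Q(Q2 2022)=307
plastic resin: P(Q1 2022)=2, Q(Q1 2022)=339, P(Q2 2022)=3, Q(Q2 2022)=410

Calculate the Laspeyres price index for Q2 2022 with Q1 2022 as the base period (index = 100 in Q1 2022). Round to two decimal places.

Laspeyres price index uses base-period quantities as weights.
ΣP(Q2 2022)·Q(Q1 2022) = 341×2 + 8×70 + 9×28 + 547×5 + 3×293 + 3×339 = 682 + 560 + 252 + 2735 + 879 + 1017 = 6125
ΣP(Q1 2022)·Q(Q1 2022) = 419×2 + 6×70 + 6×28 + 435×5 + 2×293 + 2×339 = 838 + 420 + 168 + 2175 + 586 + 678 = 4865
Index = 6125 / 4865 × 100 = 125.8993

125.90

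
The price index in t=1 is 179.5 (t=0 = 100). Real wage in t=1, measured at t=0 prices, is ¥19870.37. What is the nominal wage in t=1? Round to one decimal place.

Nominal = Real × (Index/100) = 19870.37 × (179.5/100)
        = 19870.37 × 1.795 = 35667.3141

35667.3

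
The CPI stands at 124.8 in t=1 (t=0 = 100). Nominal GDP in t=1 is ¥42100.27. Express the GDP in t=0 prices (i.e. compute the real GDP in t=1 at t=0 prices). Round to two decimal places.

Real = Nominal ÷ (Index/100) = 42100.27 ÷ (124.8/100)
     = 42100.27 ÷ 1.248 = 33734.1907

33734.19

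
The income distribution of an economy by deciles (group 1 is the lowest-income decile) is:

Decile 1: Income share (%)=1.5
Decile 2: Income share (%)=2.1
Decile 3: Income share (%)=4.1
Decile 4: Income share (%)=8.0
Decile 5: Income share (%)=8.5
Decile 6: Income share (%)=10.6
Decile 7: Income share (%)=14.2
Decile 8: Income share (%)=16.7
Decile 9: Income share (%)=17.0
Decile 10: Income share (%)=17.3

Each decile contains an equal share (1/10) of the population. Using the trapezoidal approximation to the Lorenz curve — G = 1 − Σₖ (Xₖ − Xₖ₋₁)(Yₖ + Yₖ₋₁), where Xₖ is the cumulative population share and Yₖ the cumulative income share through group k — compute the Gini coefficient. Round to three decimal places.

Cumulative income shares Yₖ: 0.0150, 0.0360, 0.0770, 0.1570, 0.2420, 0.3480, 0.4900, 0.6570, 0.8270, 1.0000
Σ (Xₖ−Xₖ₋₁)(Yₖ+Yₖ₋₁) = (1/10)(0.0150+0.0000) + (1/10)(0.0360+0.0150) + (1/10)(0.0770+0.0360) + (1/10)(0.1570+0.0770) + (1/10)(0.2420+0.1570) + (1/10)(0.3480+0.2420) + (1/10)(0.4900+0.3480) + (1/10)(0.6570+0.4900) + (1/10)(0.8270+0.6570) + (1/10)(1.0000+0.8270)
  = 0.0015 + 0.0051 + 0.0113 + 0.0234 + 0.0399 + 0.0590 + 0.0838 + 0.1147 + 0.1484 + 0.1827 = 0.6698
G = 1 − 0.6698 = 0.3302

0.330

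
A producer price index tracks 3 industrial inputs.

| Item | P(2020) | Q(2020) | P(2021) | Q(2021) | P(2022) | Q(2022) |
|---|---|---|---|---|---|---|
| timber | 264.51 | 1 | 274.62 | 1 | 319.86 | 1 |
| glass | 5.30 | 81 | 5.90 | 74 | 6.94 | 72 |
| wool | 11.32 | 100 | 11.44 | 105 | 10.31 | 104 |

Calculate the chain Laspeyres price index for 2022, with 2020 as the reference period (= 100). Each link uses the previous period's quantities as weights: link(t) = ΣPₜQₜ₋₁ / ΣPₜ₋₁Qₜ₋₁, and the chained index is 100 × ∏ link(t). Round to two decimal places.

Link 2020→2021:
ΣP(2021)Q(2020) = 274.62×1 + 5.90×81 + 11.44×100 = 274.62 + 477.9 + 1144 = 1896.52
ΣP(2020)Q(2020) = 264.51×1 + 5.30×81 + 11.32×100 = 264.51 + 429.3 + 1132 = 1825.81
link = 1896.52/1825.81 = 1.038728
Link 2021→2022:
ΣP(2022)Q(2021) = 319.86×1 + 6.94×74 + 10.31×105 = 319.86 + 513.56 + 1082.55 = 1915.97
ΣP(2021)Q(2021) = 274.62×1 + 5.90×74 + 11.44×105 = 274.62 + 436.6 + 1201.2 = 1912.42
link = 1915.97/1912.42 = 1.001856
Chained index = 100 × 1.038728 × 1.001856 = 104.0656

104.07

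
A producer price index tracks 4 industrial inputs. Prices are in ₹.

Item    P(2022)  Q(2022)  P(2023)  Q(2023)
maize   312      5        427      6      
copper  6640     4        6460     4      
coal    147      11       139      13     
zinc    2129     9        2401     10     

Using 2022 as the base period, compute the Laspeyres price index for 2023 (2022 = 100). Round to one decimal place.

Laspeyres price index uses base-period quantities as weights.
ΣP(2023)·Q(2022) = 427×5 + 6460×4 + 139×11 + 2401×9 = 2135 + 25840 + 1529 + 21609 = 51113
ΣP(2022)·Q(2022) = 312×5 + 6640×4 + 147×11 + 2129×9 = 1560 + 26560 + 1617 + 19161 = 48898
Index = 51113 / 48898 × 100 = 104.5298

104.5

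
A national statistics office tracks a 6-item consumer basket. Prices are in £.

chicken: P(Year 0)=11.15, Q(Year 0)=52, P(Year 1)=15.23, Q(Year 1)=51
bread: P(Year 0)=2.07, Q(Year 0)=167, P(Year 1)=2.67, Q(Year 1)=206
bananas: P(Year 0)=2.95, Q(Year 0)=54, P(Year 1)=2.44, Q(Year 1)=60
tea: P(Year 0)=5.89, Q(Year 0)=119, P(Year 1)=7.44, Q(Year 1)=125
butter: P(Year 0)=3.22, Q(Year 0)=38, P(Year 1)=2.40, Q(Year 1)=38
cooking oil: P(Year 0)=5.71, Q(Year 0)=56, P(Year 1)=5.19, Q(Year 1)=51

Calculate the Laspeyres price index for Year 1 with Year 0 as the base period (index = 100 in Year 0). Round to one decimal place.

118.4

Laspeyres price index uses base-period quantities as weights.
ΣP(Year 1)·Q(Year 0) = 15.23×52 + 2.67×167 + 2.44×54 + 7.44×119 + 2.40×38 + 5.19×56 = 791.96 + 445.89 + 131.76 + 885.36 + 91.2 + 290.64 = 2636.81
ΣP(Year 0)·Q(Year 0) = 11.15×52 + 2.07×167 + 2.95×54 + 5.89×119 + 3.22×38 + 5.71×56 = 579.8 + 345.69 + 159.3 + 700.91 + 122.36 + 319.76 = 2227.82
Index = 2636.81 / 2227.82 × 100 = 118.3583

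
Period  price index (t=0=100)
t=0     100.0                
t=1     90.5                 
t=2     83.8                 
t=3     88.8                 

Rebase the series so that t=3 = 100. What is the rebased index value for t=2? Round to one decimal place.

94.4

Rebased(t=2) = 83.8 / 88.8 × 100 = 94.3694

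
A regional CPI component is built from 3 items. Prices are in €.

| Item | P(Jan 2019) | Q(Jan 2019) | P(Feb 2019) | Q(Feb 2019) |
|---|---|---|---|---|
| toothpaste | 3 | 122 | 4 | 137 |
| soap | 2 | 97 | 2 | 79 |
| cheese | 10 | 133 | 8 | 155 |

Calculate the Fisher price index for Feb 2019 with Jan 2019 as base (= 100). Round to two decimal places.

92.11

Laspeyres component (base-period weights):
ΣP(Feb 2019)Q(Jan 2019) = 4×122 + 2×97 + 8×133 = 488 + 194 + 1064 = 1746
ΣP(Jan 2019)Q(Jan 2019) = 3×122 + 2×97 + 10×133 = 366 + 194 + 1330 = 1890
L = 1746 / 1890 × 100 = 92.3810
Paasche component (current-period weights):
ΣP(Feb 2019)Q(Feb 2019) = 4×137 + 2×79 + 8×155 = 548 + 158 + 1240 = 1946
ΣP(Jan 2019)Q(Feb 2019) = 3×137 + 2×79 + 10×155 = 411 + 158 + 1550 = 2119
P = 1946 / 2119 × 100 = 91.8358
Fisher = √(L × P) = √(92.3810 × 91.8358) = 92.1080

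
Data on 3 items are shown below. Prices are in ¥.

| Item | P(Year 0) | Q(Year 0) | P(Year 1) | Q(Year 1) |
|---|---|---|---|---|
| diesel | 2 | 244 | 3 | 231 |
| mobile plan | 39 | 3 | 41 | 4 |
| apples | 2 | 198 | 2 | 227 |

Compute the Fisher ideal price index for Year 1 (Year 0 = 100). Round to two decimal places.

123.63

Laspeyres component (base-period weights):
ΣP(Year 1)Q(Year 0) = 3×244 + 41×3 + 2×198 = 732 + 123 + 396 = 1251
ΣP(Year 0)Q(Year 0) = 2×244 + 39×3 + 2×198 = 488 + 117 + 396 = 1001
L = 1251 / 1001 × 100 = 124.9750
Paasche component (current-period weights):
ΣP(Year 1)Q(Year 1) = 3×231 + 41×4 + 2×227 = 693 + 164 + 454 = 1311
ΣP(Year 0)Q(Year 1) = 2×231 + 39×4 + 2×227 = 462 + 156 + 454 = 1072
P = 1311 / 1072 × 100 = 122.2948
Fisher = √(L × P) = √(124.9750 × 122.2948) = 123.6276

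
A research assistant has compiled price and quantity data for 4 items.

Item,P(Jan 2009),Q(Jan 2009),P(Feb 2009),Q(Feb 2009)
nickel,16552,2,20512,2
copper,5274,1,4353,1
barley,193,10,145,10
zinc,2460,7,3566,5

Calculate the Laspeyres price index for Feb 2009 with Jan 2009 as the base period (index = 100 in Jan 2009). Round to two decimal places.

Laspeyres price index uses base-period quantities as weights.
ΣP(Feb 2009)·Q(Jan 2009) = 20512×2 + 4353×1 + 145×10 + 3566×7 = 41024 + 4353 + 1450 + 24962 = 71789
ΣP(Jan 2009)·Q(Jan 2009) = 16552×2 + 5274×1 + 193×10 + 2460×7 = 33104 + 5274 + 1930 + 17220 = 57528
Index = 71789 / 57528 × 100 = 124.7897

124.79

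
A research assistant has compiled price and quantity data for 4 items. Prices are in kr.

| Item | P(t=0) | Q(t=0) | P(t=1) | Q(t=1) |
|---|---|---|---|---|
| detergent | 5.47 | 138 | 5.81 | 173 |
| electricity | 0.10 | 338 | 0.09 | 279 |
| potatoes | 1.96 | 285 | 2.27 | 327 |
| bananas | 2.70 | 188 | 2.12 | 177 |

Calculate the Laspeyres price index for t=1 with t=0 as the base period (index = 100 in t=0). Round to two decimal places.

101.23

Laspeyres price index uses base-period quantities as weights.
ΣP(t=1)·Q(t=0) = 5.81×138 + 0.09×338 + 2.27×285 + 2.12×188 = 801.78 + 30.42 + 646.95 + 398.56 = 1877.71
ΣP(t=0)·Q(t=0) = 5.47×138 + 0.10×338 + 1.96×285 + 2.70×188 = 754.86 + 33.8 + 558.6 + 507.6 = 1854.86
Index = 1877.71 / 1854.86 × 100 = 101.2319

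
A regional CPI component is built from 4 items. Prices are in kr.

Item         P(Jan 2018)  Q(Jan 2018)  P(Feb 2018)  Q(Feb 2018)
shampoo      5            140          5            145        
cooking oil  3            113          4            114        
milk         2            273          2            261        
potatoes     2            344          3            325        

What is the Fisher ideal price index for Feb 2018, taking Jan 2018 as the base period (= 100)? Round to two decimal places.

119.86

Laspeyres component (base-period weights):
ΣP(Feb 2018)Q(Jan 2018) = 5×140 + 4×113 + 2×273 + 3×344 = 700 + 452 + 546 + 1032 = 2730
ΣP(Jan 2018)Q(Jan 2018) = 5×140 + 3×113 + 2×273 + 2×344 = 700 + 339 + 546 + 688 = 2273
L = 2730 / 2273 × 100 = 120.1056
Paasche component (current-period weights):
ΣP(Feb 2018)Q(Feb 2018) = 5×145 + 4×114 + 2×261 + 3×325 = 725 + 456 + 522 + 975 = 2678
ΣP(Jan 2018)Q(Feb 2018) = 5×145 + 3×114 + 2×261 + 2×325 = 725 + 342 + 522 + 650 = 2239
P = 2678 / 2239 × 100 = 119.6070
Fisher = √(L × P) = √(120.1056 × 119.6070) = 119.8560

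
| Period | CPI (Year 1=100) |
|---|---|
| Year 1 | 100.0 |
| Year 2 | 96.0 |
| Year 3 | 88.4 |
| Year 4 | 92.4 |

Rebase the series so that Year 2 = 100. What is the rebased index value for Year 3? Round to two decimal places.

92.08

Rebased(Year 3) = 88.4 / 96.0 × 100 = 92.0833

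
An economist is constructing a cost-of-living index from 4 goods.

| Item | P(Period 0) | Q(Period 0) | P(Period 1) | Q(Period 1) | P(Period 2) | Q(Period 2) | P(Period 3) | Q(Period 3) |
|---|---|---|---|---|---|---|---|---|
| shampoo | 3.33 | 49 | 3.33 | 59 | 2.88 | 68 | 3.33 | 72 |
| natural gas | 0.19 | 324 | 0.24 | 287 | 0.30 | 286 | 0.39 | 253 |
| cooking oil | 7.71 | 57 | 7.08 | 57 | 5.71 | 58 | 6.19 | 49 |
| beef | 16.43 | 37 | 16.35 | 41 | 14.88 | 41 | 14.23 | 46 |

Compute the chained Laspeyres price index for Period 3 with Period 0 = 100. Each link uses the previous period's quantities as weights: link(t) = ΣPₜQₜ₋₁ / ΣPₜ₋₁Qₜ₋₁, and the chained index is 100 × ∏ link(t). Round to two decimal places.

91.50

Link Period 0→Period 1:
ΣP(Period 1)Q(Period 0) = 3.33×49 + 0.24×324 + 7.08×57 + 16.35×37 = 163.17 + 77.76 + 403.56 + 604.95 = 1249.44
ΣP(Period 0)Q(Period 0) = 3.33×49 + 0.19×324 + 7.71×57 + 16.43×37 = 163.17 + 61.56 + 439.47 + 607.91 = 1272.11
link = 1249.44/1272.11 = 0.982179
Link Period 1→Period 2:
ΣP(Period 2)Q(Period 1) = 2.88×59 + 0.30×287 + 5.71×57 + 14.88×41 = 169.92 + 86.1 + 325.47 + 610.08 = 1191.57
ΣP(Period 1)Q(Period 1) = 3.33×59 + 0.24×287 + 7.08×57 + 16.35×41 = 196.47 + 68.88 + 403.56 + 670.35 = 1339.26
link = 1191.57/1339.26 = 0.889723
Link Period 2→Period 3:
ΣP(Period 3)Q(Period 2) = 3.33×68 + 0.39×286 + 6.19×58 + 14.23×41 = 226.44 + 111.54 + 359.02 + 583.43 = 1280.43
ΣP(Period 2)Q(Period 2) = 2.88×68 + 0.30×286 + 5.71×58 + 14.88×41 = 195.84 + 85.8 + 331.18 + 610.08 = 1222.9
link = 1280.43/1222.9 = 1.047044
Chained index = 100 × 0.982179 × 0.889723 × 1.047044 = 91.4977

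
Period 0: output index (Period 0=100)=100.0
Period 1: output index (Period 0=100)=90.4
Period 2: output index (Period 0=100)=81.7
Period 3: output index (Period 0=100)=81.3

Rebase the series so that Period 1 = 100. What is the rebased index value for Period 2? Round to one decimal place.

90.4

Rebased(Period 2) = 81.7 / 90.4 × 100 = 90.3761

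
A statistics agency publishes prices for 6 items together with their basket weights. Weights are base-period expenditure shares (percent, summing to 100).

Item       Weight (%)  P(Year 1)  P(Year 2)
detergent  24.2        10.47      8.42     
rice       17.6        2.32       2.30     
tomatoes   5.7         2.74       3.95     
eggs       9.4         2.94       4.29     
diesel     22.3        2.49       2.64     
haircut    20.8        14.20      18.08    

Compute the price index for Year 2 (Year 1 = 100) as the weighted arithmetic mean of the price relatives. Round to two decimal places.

108.97

detergent: 24.2 × (8.42/10.47) = 24.2 × 0.804202 = 19.4617
rice: 17.6 × (2.30/2.32) = 17.6 × 0.991379 = 17.4483
tomatoes: 5.7 × (3.95/2.74) = 5.7 × 1.441606 = 8.2172
eggs: 9.4 × (4.29/2.94) = 9.4 × 1.459184 = 13.7163
diesel: 22.3 × (2.64/2.49) = 22.3 × 1.060241 = 23.6434
haircut: 20.8 × (18.08/14.20) = 20.8 × 1.273239 = 26.4834
Index = Σ wᵢ·(p₁ᵢ/p₀ᵢ) = 19.4617 + 17.4483 + 8.2172 + 13.7163 + 23.6434 + 26.4834 = 108.9702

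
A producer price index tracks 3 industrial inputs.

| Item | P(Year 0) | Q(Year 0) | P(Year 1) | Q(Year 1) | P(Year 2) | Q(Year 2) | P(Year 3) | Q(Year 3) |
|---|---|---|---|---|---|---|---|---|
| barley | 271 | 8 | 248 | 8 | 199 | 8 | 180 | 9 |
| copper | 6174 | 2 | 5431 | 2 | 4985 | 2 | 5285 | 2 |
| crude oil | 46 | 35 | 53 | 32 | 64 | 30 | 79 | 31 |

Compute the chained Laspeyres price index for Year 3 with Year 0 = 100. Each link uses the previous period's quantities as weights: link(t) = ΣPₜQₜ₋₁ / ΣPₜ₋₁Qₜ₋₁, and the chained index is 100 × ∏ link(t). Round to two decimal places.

Link Year 0→Year 1:
ΣP(Year 1)Q(Year 0) = 248×8 + 5431×2 + 53×35 = 1984 + 10862 + 1855 = 14701
ΣP(Year 0)Q(Year 0) = 271×8 + 6174×2 + 46×35 = 2168 + 12348 + 1610 = 16126
link = 14701/16126 = 0.911633
Link Year 1→Year 2:
ΣP(Year 2)Q(Year 1) = 199×8 + 4985×2 + 64×32 = 1592 + 9970 + 2048 = 13610
ΣP(Year 1)Q(Year 1) = 248×8 + 5431×2 + 53×32 = 1984 + 10862 + 1696 = 14542
link = 13610/14542 = 0.935910
Link Year 2→Year 3:
ΣP(Year 3)Q(Year 2) = 180×8 + 5285×2 + 79×30 = 1440 + 10570 + 2370 = 14380
ΣP(Year 2)Q(Year 2) = 199×8 + 4985×2 + 64×30 = 1592 + 9970 + 1920 = 13482
link = 14380/13482 = 1.066607
Chained index = 100 × 0.911633 × 0.935910 × 1.066607 = 91.0036

91.00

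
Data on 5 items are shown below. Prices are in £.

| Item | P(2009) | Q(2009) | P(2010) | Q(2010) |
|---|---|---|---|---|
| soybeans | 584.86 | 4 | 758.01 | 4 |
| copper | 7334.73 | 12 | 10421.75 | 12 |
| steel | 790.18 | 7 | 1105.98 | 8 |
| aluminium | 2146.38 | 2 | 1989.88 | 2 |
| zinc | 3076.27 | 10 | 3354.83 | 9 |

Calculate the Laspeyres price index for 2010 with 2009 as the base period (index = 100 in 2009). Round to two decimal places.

Laspeyres price index uses base-period quantities as weights.
ΣP(2010)·Q(2009) = 758.01×4 + 10421.75×12 + 1105.98×7 + 1989.88×2 + 3354.83×10 = 3032.04 + 125061 + 7741.86 + 3979.76 + 33548.3 = 173362.96
ΣP(2009)·Q(2009) = 584.86×4 + 7334.73×12 + 790.18×7 + 2146.38×2 + 3076.27×10 = 2339.44 + 88016.76 + 5531.26 + 4292.76 + 30762.7 = 130942.92
Index = 173362.96 / 130942.92 × 100 = 132.3958

132.40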